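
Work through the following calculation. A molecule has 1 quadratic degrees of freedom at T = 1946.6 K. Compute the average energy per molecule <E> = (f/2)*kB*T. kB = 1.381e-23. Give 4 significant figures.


Step 1: f/2 = 1/2 = 0.5
Step 2: kB*T = 1.381e-23 * 1946.6 = 2.688e-20
Step 3: <E> = 0.5 * 2.688e-20 = 1.344e-20 J

1.344e-20


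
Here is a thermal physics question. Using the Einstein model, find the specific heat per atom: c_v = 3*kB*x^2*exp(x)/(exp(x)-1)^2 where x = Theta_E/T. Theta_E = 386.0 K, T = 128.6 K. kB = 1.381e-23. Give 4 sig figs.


Step 1: x = Theta_E/T = 386.0/128.6 = 3.002
Step 2: x^2 = 9.009
Step 3: exp(x) = 20.12
Step 4: c_v = 3*1.381e-23*9.009*20.12/(20.12-1)^2 = 2.055e-23

2.055e-23


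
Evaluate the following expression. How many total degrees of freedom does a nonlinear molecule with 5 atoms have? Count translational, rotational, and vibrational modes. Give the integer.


Step 1: Translational DOF = 3
Step 2: Rotational DOF (nonlinear) = 3
Step 3: Vibrational DOF = 3*5 - 6 = 9
Step 4: Total = 3 + 3 + 9 = 15

15


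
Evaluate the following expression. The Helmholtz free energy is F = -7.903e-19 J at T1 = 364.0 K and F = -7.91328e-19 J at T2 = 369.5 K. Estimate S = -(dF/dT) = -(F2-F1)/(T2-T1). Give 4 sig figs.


Step 1: dF = F2 - F1 = -7.91328e-19 - (-7.903e-19) = -1.028e-21 J
Step 2: dT = T2 - T1 = 369.5 - 364.0 = 5.5 K
Step 3: S = -dF/dT = -(-1.028e-21)/5.5 = 1.869e-22 J/K

1.869e-22


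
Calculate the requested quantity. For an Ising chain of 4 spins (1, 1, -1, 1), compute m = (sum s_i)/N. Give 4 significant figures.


Step 1: Count up spins (+1): 3, down spins (-1): 1
Step 2: Total magnetization M = 3 - 1 = 2
Step 3: m = M/N = 2/4 = 0.5

0.5


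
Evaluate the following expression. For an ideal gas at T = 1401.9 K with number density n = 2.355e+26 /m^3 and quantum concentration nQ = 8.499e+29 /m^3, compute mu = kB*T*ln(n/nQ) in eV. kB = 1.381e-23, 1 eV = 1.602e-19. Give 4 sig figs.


Step 1: n/nQ = 2.355e+26/8.499e+29 = 0.0002771
Step 2: ln(n/nQ) = -8.191
Step 3: mu = kB*T*ln(n/nQ) = 1.936e-20*-8.191 = -1.586e-19 J
Step 4: Convert to eV: -1.586e-19/1.602e-19 = -0.9899 eV

-0.9899


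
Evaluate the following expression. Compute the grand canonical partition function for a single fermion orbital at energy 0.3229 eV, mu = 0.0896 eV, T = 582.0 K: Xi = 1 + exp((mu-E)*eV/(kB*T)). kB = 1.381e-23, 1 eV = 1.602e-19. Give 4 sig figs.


Step 1: (mu - E) = 0.0896 - 0.3229 = -0.2333 eV
Step 2: x = (mu-E)*eV/(kB*T) = -0.2333*1.602e-19/(1.381e-23*582.0) = -4.65
Step 3: exp(x) = 0.009561
Step 4: Xi = 1 + 0.009561 = 1.01

1.01


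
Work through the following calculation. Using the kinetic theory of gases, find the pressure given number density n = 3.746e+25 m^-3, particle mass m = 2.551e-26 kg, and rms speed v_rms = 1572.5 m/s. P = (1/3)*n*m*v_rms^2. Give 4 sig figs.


Step 1: v_rms^2 = 1572.5^2 = 2.473e+06
Step 2: n*m = 3.746e+25*2.551e-26 = 0.9556
Step 3: P = (1/3)*0.9556*2.473e+06 = 7.877e+05 Pa

7.877e+05


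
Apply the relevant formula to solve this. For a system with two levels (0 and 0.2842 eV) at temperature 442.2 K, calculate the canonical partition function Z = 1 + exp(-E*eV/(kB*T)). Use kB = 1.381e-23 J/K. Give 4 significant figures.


Step 1: Compute beta*E = E*eV/(kB*T) = 0.2842*1.602e-19/(1.381e-23*442.2) = 7.455
Step 2: exp(-beta*E) = exp(-7.455) = 0.0005783
Step 3: Z = 1 + 0.0005783 = 1.001

1.001


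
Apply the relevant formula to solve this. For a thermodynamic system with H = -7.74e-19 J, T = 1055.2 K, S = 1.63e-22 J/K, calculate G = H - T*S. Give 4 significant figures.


Step 1: T*S = 1055.2 * 1.63e-22 = 1.72e-19 J
Step 2: G = H - T*S = -7.74e-19 - 1.72e-19
Step 3: G = -9.46e-19 J

-9.46e-19


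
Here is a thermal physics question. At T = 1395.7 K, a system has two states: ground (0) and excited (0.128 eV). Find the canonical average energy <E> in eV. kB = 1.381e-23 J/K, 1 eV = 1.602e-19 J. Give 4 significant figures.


Step 1: beta*E = 0.128*1.602e-19/(1.381e-23*1395.7) = 1.064
Step 2: exp(-beta*E) = 0.3451
Step 3: <E> = 0.128*0.3451/(1+0.3451) = 0.03284 eV

0.03284


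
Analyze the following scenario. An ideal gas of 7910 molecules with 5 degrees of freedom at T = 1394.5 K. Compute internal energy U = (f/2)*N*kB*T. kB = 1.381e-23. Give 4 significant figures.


Step 1: f/2 = 5/2 = 2.5
Step 2: N*kB*T = 7910*1.381e-23*1394.5 = 1.523e-16
Step 3: U = 2.5 * 1.523e-16 = 3.808e-16 J

3.808e-16


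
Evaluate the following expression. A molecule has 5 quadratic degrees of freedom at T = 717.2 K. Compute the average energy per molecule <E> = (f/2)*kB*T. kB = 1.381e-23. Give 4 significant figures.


Step 1: f/2 = 5/2 = 2.5
Step 2: kB*T = 1.381e-23 * 717.2 = 9.905e-21
Step 3: <E> = 2.5 * 9.905e-21 = 2.476e-20 J

2.476e-20


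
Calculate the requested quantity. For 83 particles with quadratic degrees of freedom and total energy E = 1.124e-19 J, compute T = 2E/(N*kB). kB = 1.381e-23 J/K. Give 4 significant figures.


Step 1: Numerator = 2*E = 2*1.124e-19 = 2.248e-19 J
Step 2: Denominator = N*kB = 83*1.381e-23 = 1.146e-21
Step 3: T = 2.248e-19 / 1.146e-21 = 196.1 K

196.1


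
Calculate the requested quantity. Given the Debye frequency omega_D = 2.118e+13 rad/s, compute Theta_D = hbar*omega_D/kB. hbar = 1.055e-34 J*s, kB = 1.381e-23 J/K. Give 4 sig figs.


Step 1: hbar*omega_D = 1.055e-34 * 2.118e+13 = 2.234e-21 J
Step 2: Theta_D = 2.234e-21 / 1.381e-23
Step 3: Theta_D = 161.8 K

161.8


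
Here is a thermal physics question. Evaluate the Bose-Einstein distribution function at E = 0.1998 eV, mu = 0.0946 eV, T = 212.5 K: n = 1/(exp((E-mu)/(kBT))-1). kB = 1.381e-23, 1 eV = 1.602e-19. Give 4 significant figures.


Step 1: (E - mu) = 0.1052 eV
Step 2: x = (E-mu)*eV/(kB*T) = 0.1052*1.602e-19/(1.381e-23*212.5) = 5.743
Step 3: exp(x) = 311.9
Step 4: n = 1/(exp(x)-1) = 0.003216

0.003216


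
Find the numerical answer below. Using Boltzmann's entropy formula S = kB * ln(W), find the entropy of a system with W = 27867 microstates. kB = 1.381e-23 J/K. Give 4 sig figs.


Step 1: ln(W) = ln(27867) = 10.24
Step 2: S = kB * ln(W) = 1.381e-23 * 10.24
Step 3: S = 1.413e-22 J/K

1.413e-22


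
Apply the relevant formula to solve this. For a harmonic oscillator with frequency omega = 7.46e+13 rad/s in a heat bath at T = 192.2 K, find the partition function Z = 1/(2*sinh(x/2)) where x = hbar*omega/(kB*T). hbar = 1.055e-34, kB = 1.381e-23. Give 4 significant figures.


Step 1: Compute x = hbar*omega/(kB*T) = 1.055e-34*7.46e+13/(1.381e-23*192.2) = 2.965
Step 2: x/2 = 1.483
Step 3: sinh(x/2) = 2.089
Step 4: Z = 1/(2*2.089) = 0.2394

0.2394


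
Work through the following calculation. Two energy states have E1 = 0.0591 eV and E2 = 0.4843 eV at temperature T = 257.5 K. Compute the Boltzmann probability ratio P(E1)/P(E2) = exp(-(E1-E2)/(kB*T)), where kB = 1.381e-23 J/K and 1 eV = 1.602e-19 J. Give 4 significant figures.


Step 1: Compute energy difference dE = E1 - E2 = 0.0591 - 0.4843 = -0.4252 eV
Step 2: Convert to Joules: dE_J = -0.4252 * 1.602e-19 = -6.812e-20 J
Step 3: Compute exponent = -dE_J / (kB * T) = -(-6.812e-20) / (1.381e-23 * 257.5) = 19.16
Step 4: P(E1)/P(E2) = exp(19.16) = 2.084e+08

2.084e+08


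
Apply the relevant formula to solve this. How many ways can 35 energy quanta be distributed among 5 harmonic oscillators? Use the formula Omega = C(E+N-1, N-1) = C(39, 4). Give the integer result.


Step 1: Use binomial coefficient C(39, 4)
Step 2: Numerator = 39! / 35!
Step 3: Denominator = 4!
Step 4: Omega = 82251

82251


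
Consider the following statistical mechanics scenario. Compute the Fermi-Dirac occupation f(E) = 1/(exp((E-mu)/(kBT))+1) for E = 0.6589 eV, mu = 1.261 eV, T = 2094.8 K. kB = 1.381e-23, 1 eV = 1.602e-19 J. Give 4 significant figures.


Step 1: (E - mu) = 0.6589 - 1.261 = -0.6021 eV
Step 2: Convert: (E-mu)*eV = -9.646e-20 J
Step 3: x = (E-mu)*eV/(kB*T) = -3.334
Step 4: f = 1/(exp(-3.334)+1) = 0.9656

0.9656


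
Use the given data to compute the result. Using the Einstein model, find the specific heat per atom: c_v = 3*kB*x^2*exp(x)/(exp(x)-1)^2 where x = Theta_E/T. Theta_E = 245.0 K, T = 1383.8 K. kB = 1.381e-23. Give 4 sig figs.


Step 1: x = Theta_E/T = 245.0/1383.8 = 0.177
Step 2: x^2 = 0.03135
Step 3: exp(x) = 1.194
Step 4: c_v = 3*1.381e-23*0.03135*1.194/(1.194-1)^2 = 4.132e-23

4.132e-23


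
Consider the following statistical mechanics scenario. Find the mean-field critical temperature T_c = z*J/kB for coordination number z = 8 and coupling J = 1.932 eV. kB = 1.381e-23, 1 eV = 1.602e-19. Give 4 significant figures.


Step 1: z*J = 8*1.932 = 15.46 eV
Step 2: Convert to Joules: 15.46*1.602e-19 = 2.476e-18 J
Step 3: T_c = 2.476e-18 / 1.381e-23 = 1.793e+05 K

1.793e+05


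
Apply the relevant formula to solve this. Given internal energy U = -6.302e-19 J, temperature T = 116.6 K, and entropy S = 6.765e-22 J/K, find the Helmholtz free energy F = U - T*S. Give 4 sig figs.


Step 1: T*S = 116.6 * 6.765e-22 = 7.888e-20 J
Step 2: F = U - T*S = -6.302e-19 - 7.888e-20
Step 3: F = -7.091e-19 J

-7.091e-19


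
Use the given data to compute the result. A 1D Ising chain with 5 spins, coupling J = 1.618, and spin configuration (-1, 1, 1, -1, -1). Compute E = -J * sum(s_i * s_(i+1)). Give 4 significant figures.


Step 1: Nearest-neighbor products: -1, 1, -1, 1
Step 2: Sum of products = 0
Step 3: E = -1.618 * 0 = 0

0


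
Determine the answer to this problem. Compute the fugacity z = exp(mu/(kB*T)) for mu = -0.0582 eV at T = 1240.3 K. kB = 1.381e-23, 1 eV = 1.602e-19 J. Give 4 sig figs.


Step 1: Convert mu to Joules: -0.0582*1.602e-19 = -9.324e-21 J
Step 2: kB*T = 1.381e-23*1240.3 = 1.713e-20 J
Step 3: mu/(kB*T) = -0.5443
Step 4: z = exp(-0.5443) = 0.5802

0.5802


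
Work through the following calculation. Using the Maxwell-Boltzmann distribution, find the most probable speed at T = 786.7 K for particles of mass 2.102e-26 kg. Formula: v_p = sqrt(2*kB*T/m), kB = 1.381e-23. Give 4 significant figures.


Step 1: Numerator = 2*kB*T = 2*1.381e-23*786.7 = 2.173e-20
Step 2: Ratio = 2.173e-20 / 2.102e-26 = 1.034e+06
Step 3: v_p = sqrt(1.034e+06) = 1017 m/s

1017


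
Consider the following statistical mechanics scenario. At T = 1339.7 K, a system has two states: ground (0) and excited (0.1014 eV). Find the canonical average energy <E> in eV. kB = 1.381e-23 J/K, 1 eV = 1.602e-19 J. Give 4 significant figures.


Step 1: beta*E = 0.1014*1.602e-19/(1.381e-23*1339.7) = 0.878
Step 2: exp(-beta*E) = 0.4156
Step 3: <E> = 0.1014*0.4156/(1+0.4156) = 0.02977 eV

0.02977


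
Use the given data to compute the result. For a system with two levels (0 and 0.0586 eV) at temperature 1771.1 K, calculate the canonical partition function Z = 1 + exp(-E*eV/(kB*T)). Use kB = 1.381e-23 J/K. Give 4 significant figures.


Step 1: Compute beta*E = E*eV/(kB*T) = 0.0586*1.602e-19/(1.381e-23*1771.1) = 0.3838
Step 2: exp(-beta*E) = exp(-0.3838) = 0.6813
Step 3: Z = 1 + 0.6813 = 1.681

1.681


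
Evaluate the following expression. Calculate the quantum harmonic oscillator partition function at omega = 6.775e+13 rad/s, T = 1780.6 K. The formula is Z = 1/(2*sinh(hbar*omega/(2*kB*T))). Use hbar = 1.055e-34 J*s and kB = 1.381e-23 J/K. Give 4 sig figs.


Step 1: Compute x = hbar*omega/(kB*T) = 1.055e-34*6.775e+13/(1.381e-23*1780.6) = 0.2907
Step 2: x/2 = 0.1453
Step 3: sinh(x/2) = 0.1458
Step 4: Z = 1/(2*0.1458) = 3.428

3.428


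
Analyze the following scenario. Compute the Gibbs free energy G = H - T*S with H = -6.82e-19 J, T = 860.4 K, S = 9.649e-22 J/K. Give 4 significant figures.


Step 1: T*S = 860.4 * 9.649e-22 = 8.302e-19 J
Step 2: G = H - T*S = -6.82e-19 - 8.302e-19
Step 3: G = -1.512e-18 J

-1.512e-18


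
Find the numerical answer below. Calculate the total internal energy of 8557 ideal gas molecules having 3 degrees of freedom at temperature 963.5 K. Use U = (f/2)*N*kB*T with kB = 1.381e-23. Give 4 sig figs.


Step 1: f/2 = 3/2 = 1.5
Step 2: N*kB*T = 8557*1.381e-23*963.5 = 1.139e-16
Step 3: U = 1.5 * 1.139e-16 = 1.708e-16 J

1.708e-16


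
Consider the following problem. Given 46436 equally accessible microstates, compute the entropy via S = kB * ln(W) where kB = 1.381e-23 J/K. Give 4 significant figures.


Step 1: ln(W) = ln(46436) = 10.75
Step 2: S = kB * ln(W) = 1.381e-23 * 10.75
Step 3: S = 1.484e-22 J/K

1.484e-22


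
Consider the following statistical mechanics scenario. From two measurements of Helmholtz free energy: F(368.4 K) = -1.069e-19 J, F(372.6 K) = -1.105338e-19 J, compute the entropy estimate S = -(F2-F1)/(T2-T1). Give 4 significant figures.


Step 1: dF = F2 - F1 = -1.105338e-19 - (-1.069e-19) = -3.6338e-21 J
Step 2: dT = T2 - T1 = 372.6 - 368.4 = 4.2 K
Step 3: S = -dF/dT = -(-3.6338e-21)/4.2 = 8.652e-22 J/K

8.652e-22


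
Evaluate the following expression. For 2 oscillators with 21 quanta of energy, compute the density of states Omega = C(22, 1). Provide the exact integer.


Step 1: Use binomial coefficient C(22, 1)
Step 2: Numerator = 22! / 21!
Step 3: Denominator = 1!
Step 4: Omega = 22

22


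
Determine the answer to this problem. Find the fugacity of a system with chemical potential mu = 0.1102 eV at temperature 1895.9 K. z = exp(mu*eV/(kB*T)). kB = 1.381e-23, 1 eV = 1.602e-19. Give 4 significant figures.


Step 1: Convert mu to Joules: 0.1102*1.602e-19 = 1.765e-20 J
Step 2: kB*T = 1.381e-23*1895.9 = 2.618e-20 J
Step 3: mu/(kB*T) = 0.6743
Step 4: z = exp(0.6743) = 1.963

1.963


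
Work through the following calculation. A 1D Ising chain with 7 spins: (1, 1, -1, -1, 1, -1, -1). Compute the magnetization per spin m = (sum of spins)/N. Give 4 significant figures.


Step 1: Count up spins (+1): 3, down spins (-1): 4
Step 2: Total magnetization M = 3 - 4 = -1
Step 3: m = M/N = -1/7 = -0.1429

-0.1429


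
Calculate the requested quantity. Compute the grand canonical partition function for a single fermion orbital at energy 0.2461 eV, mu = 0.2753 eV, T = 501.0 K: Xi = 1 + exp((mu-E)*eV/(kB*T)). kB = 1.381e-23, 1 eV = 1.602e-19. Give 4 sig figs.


Step 1: (mu - E) = 0.2753 - 0.2461 = 0.0292 eV
Step 2: x = (mu-E)*eV/(kB*T) = 0.0292*1.602e-19/(1.381e-23*501.0) = 0.6761
Step 3: exp(x) = 1.966
Step 4: Xi = 1 + 1.966 = 2.966

2.966


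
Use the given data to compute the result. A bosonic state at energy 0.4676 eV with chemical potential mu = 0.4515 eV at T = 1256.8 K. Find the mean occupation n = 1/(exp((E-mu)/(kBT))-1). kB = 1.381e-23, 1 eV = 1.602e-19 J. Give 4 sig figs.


Step 1: (E - mu) = 0.0161 eV
Step 2: x = (E-mu)*eV/(kB*T) = 0.0161*1.602e-19/(1.381e-23*1256.8) = 0.1486
Step 3: exp(x) = 1.16
Step 4: n = 1/(exp(x)-1) = 6.242

6.242


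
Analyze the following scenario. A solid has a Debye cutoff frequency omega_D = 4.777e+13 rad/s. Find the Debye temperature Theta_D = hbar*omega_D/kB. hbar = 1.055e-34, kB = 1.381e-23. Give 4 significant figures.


Step 1: hbar*omega_D = 1.055e-34 * 4.777e+13 = 5.04e-21 J
Step 2: Theta_D = 5.04e-21 / 1.381e-23
Step 3: Theta_D = 364.9 K

364.9


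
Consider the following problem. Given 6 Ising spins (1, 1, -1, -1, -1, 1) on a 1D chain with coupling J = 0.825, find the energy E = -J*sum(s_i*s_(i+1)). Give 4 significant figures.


Step 1: Nearest-neighbor products: 1, -1, 1, 1, -1
Step 2: Sum of products = 1
Step 3: E = -0.825 * 1 = -0.825

-0.825


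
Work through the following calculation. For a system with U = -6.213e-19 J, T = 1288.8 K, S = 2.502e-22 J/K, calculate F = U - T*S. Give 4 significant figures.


Step 1: T*S = 1288.8 * 2.502e-22 = 3.225e-19 J
Step 2: F = U - T*S = -6.213e-19 - 3.225e-19
Step 3: F = -9.438e-19 J

-9.438e-19


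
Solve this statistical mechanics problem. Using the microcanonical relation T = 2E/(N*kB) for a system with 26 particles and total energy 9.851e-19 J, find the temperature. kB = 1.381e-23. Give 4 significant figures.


Step 1: Numerator = 2*E = 2*9.851e-19 = 1.97e-18 J
Step 2: Denominator = N*kB = 26*1.381e-23 = 3.591e-22
Step 3: T = 1.97e-18 / 3.591e-22 = 5487 K

5487


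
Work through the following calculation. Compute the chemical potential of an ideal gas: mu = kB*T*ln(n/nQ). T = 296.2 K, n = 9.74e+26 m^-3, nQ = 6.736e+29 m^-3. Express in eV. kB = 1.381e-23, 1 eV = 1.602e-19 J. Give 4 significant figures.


Step 1: n/nQ = 9.74e+26/6.736e+29 = 0.001446
Step 2: ln(n/nQ) = -6.539
Step 3: mu = kB*T*ln(n/nQ) = 4.091e-21*-6.539 = -2.675e-20 J
Step 4: Convert to eV: -2.675e-20/1.602e-19 = -0.167 eV

-0.167


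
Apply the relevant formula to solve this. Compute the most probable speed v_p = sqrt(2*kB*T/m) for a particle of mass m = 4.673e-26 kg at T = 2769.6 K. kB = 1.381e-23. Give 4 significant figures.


Step 1: Numerator = 2*kB*T = 2*1.381e-23*2769.6 = 7.65e-20
Step 2: Ratio = 7.65e-20 / 4.673e-26 = 1.637e+06
Step 3: v_p = sqrt(1.637e+06) = 1279 m/s

1279


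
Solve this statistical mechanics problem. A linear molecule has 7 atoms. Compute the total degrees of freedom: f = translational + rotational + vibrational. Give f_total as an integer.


Step 1: Translational DOF = 3
Step 2: Rotational DOF (linear) = 2
Step 3: Vibrational DOF = 3*7 - 5 = 16
Step 4: Total = 3 + 2 + 16 = 21

21


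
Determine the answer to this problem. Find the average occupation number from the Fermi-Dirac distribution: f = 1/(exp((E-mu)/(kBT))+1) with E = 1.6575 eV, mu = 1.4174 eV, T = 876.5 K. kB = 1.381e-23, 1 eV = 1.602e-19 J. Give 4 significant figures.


Step 1: (E - mu) = 1.6575 - 1.4174 = 0.2401 eV
Step 2: Convert: (E-mu)*eV = 3.846e-20 J
Step 3: x = (E-mu)*eV/(kB*T) = 3.178
Step 4: f = 1/(exp(3.178)+1) = 0.04001

0.04001


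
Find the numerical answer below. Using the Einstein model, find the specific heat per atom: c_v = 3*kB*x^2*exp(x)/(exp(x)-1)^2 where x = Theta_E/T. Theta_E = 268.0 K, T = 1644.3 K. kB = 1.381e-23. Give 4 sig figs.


Step 1: x = Theta_E/T = 268.0/1644.3 = 0.163
Step 2: x^2 = 0.02656
Step 3: exp(x) = 1.177
Step 4: c_v = 3*1.381e-23*0.02656*1.177/(1.177-1)^2 = 4.134e-23

4.134e-23


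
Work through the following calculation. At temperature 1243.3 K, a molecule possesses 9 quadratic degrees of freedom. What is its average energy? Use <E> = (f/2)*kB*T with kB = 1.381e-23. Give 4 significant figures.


Step 1: f/2 = 9/2 = 4.5
Step 2: kB*T = 1.381e-23 * 1243.3 = 1.717e-20
Step 3: <E> = 4.5 * 1.717e-20 = 7.726e-20 J

7.726e-20


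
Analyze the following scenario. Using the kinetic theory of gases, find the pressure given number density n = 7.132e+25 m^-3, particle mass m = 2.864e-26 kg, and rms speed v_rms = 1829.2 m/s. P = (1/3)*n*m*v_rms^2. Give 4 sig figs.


Step 1: v_rms^2 = 1829.2^2 = 3.346e+06
Step 2: n*m = 7.132e+25*2.864e-26 = 2.043
Step 3: P = (1/3)*2.043*3.346e+06 = 2.278e+06 Pa

2.278e+06


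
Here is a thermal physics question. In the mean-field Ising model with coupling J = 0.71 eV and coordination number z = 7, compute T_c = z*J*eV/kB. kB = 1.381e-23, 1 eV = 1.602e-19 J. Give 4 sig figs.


Step 1: z*J = 7*0.71 = 4.97 eV
Step 2: Convert to Joules: 4.97*1.602e-19 = 7.962e-19 J
Step 3: T_c = 7.962e-19 / 1.381e-23 = 5.765e+04 K

5.765e+04


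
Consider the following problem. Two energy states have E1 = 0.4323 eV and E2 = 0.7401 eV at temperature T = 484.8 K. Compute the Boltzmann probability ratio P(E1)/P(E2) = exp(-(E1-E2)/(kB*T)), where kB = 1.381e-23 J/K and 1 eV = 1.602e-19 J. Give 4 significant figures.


Step 1: Compute energy difference dE = E1 - E2 = 0.4323 - 0.7401 = -0.3078 eV
Step 2: Convert to Joules: dE_J = -0.3078 * 1.602e-19 = -4.931e-20 J
Step 3: Compute exponent = -dE_J / (kB * T) = -(-4.931e-20) / (1.381e-23 * 484.8) = 7.365
Step 4: P(E1)/P(E2) = exp(7.365) = 1580

1580


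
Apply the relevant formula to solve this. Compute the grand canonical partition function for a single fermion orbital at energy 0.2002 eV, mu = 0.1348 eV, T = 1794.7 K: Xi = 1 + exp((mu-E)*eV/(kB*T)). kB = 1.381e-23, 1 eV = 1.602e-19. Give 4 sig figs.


Step 1: (mu - E) = 0.1348 - 0.2002 = -0.0654 eV
Step 2: x = (mu-E)*eV/(kB*T) = -0.0654*1.602e-19/(1.381e-23*1794.7) = -0.4227
Step 3: exp(x) = 0.6553
Step 4: Xi = 1 + 0.6553 = 1.655

1.655


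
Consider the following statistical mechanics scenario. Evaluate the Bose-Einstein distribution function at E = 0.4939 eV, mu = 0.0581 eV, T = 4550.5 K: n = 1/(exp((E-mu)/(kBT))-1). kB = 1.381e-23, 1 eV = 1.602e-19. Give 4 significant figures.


Step 1: (E - mu) = 0.4358 eV
Step 2: x = (E-mu)*eV/(kB*T) = 0.4358*1.602e-19/(1.381e-23*4550.5) = 1.111
Step 3: exp(x) = 3.037
Step 4: n = 1/(exp(x)-1) = 0.4909

0.4909


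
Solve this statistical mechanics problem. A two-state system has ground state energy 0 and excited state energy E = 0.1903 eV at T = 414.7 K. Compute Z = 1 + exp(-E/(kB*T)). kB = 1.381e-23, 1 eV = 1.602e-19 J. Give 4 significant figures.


Step 1: Compute beta*E = E*eV/(kB*T) = 0.1903*1.602e-19/(1.381e-23*414.7) = 5.323
Step 2: exp(-beta*E) = exp(-5.323) = 0.004877
Step 3: Z = 1 + 0.004877 = 1.005

1.005


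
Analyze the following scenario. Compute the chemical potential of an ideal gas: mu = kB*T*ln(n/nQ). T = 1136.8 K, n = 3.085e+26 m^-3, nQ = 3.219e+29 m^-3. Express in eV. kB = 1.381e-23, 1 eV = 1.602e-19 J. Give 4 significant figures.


Step 1: n/nQ = 3.085e+26/3.219e+29 = 0.0009584
Step 2: ln(n/nQ) = -6.95
Step 3: mu = kB*T*ln(n/nQ) = 1.57e-20*-6.95 = -1.091e-19 J
Step 4: Convert to eV: -1.091e-19/1.602e-19 = -0.6811 eV

-0.6811


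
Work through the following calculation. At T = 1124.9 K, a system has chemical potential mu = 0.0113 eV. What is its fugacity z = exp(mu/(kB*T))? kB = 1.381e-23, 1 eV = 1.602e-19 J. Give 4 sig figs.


Step 1: Convert mu to Joules: 0.0113*1.602e-19 = 1.81e-21 J
Step 2: kB*T = 1.381e-23*1124.9 = 1.553e-20 J
Step 3: mu/(kB*T) = 0.1165
Step 4: z = exp(0.1165) = 1.124

1.124


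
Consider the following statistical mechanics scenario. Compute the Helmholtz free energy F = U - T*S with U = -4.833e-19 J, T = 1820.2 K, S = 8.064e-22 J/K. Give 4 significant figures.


Step 1: T*S = 1820.2 * 8.064e-22 = 1.468e-18 J
Step 2: F = U - T*S = -4.833e-19 - 1.468e-18
Step 3: F = -1.951e-18 J

-1.951e-18


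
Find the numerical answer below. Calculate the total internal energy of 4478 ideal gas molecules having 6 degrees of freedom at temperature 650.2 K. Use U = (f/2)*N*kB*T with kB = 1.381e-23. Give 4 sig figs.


Step 1: f/2 = 6/2 = 3.0
Step 2: N*kB*T = 4478*1.381e-23*650.2 = 4.021e-17
Step 3: U = 3.0 * 4.021e-17 = 1.206e-16 J

1.206e-16


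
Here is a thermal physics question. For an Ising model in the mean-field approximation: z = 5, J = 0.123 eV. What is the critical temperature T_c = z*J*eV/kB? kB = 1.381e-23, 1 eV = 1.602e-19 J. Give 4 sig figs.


Step 1: z*J = 5*0.123 = 0.615 eV
Step 2: Convert to Joules: 0.615*1.602e-19 = 9.852e-20 J
Step 3: T_c = 9.852e-20 / 1.381e-23 = 7134 K

7134


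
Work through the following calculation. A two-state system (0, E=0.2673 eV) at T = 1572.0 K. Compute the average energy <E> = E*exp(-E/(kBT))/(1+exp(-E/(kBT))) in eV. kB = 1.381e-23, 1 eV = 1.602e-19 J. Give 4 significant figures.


Step 1: beta*E = 0.2673*1.602e-19/(1.381e-23*1572.0) = 1.972
Step 2: exp(-beta*E) = 0.1391
Step 3: <E> = 0.2673*0.1391/(1+0.1391) = 0.03264 eV

0.03264


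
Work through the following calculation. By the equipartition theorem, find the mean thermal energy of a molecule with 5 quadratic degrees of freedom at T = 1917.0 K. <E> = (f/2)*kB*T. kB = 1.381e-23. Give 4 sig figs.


Step 1: f/2 = 5/2 = 2.5
Step 2: kB*T = 1.381e-23 * 1917.0 = 2.647e-20
Step 3: <E> = 2.5 * 2.647e-20 = 6.618e-20 J

6.618e-20


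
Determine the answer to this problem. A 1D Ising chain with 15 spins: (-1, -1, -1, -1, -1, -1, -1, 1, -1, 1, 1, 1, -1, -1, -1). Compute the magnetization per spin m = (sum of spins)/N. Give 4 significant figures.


Step 1: Count up spins (+1): 4, down spins (-1): 11
Step 2: Total magnetization M = 4 - 11 = -7
Step 3: m = M/N = -7/15 = -0.4667

-0.4667


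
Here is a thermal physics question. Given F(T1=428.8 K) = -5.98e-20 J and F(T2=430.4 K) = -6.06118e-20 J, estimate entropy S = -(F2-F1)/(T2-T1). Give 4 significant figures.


Step 1: dF = F2 - F1 = -6.06118e-20 - (-5.98e-20) = -8.118e-22 J
Step 2: dT = T2 - T1 = 430.4 - 428.8 = 1.6 K
Step 3: S = -dF/dT = -(-8.118e-22)/1.6 = 5.074e-22 J/K

5.074e-22


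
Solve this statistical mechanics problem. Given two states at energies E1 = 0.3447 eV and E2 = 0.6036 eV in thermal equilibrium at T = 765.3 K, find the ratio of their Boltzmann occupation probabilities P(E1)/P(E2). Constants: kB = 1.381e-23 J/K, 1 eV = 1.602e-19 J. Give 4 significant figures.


Step 1: Compute energy difference dE = E1 - E2 = 0.3447 - 0.6036 = -0.2589 eV
Step 2: Convert to Joules: dE_J = -0.2589 * 1.602e-19 = -4.148e-20 J
Step 3: Compute exponent = -dE_J / (kB * T) = -(-4.148e-20) / (1.381e-23 * 765.3) = 3.924
Step 4: P(E1)/P(E2) = exp(3.924) = 50.62

50.62


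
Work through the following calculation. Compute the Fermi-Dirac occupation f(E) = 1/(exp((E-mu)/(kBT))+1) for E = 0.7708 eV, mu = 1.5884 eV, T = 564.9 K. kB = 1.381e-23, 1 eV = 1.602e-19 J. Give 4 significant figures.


Step 1: (E - mu) = 0.7708 - 1.5884 = -0.8176 eV
Step 2: Convert: (E-mu)*eV = -1.31e-19 J
Step 3: x = (E-mu)*eV/(kB*T) = -16.79
Step 4: f = 1/(exp(-16.79)+1) = 1

1


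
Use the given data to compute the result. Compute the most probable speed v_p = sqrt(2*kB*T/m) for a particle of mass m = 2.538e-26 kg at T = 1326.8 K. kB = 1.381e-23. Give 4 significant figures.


Step 1: Numerator = 2*kB*T = 2*1.381e-23*1326.8 = 3.665e-20
Step 2: Ratio = 3.665e-20 / 2.538e-26 = 1.444e+06
Step 3: v_p = sqrt(1.444e+06) = 1202 m/s

1202


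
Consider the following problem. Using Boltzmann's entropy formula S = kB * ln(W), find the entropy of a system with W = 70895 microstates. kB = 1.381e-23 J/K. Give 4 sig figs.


Step 1: ln(W) = ln(70895) = 11.17
Step 2: S = kB * ln(W) = 1.381e-23 * 11.17
Step 3: S = 1.542e-22 J/K

1.542e-22


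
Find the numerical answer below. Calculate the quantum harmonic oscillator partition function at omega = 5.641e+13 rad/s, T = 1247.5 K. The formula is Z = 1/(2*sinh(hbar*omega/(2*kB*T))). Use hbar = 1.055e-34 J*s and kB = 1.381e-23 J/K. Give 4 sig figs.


Step 1: Compute x = hbar*omega/(kB*T) = 1.055e-34*5.641e+13/(1.381e-23*1247.5) = 0.3454
Step 2: x/2 = 0.1727
Step 3: sinh(x/2) = 0.1736
Step 4: Z = 1/(2*0.1736) = 2.881

2.881


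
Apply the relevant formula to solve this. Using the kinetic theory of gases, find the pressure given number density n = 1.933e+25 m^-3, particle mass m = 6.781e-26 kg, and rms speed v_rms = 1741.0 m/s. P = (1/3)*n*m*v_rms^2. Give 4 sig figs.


Step 1: v_rms^2 = 1741.0^2 = 3.031e+06
Step 2: n*m = 1.933e+25*6.781e-26 = 1.311
Step 3: P = (1/3)*1.311*3.031e+06 = 1.324e+06 Pa

1.324e+06


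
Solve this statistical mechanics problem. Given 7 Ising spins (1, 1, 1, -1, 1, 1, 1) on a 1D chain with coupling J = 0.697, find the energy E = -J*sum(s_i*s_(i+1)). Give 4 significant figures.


Step 1: Nearest-neighbor products: 1, 1, -1, -1, 1, 1
Step 2: Sum of products = 2
Step 3: E = -0.697 * 2 = -1.394

-1.394


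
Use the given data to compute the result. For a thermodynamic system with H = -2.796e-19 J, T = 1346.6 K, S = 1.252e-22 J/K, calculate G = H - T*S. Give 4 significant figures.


Step 1: T*S = 1346.6 * 1.252e-22 = 1.686e-19 J
Step 2: G = H - T*S = -2.796e-19 - 1.686e-19
Step 3: G = -4.482e-19 J

-4.482e-19


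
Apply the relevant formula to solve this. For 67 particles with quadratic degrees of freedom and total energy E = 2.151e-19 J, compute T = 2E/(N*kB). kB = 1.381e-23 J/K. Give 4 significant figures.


Step 1: Numerator = 2*E = 2*2.151e-19 = 4.302e-19 J
Step 2: Denominator = N*kB = 67*1.381e-23 = 9.253e-22
Step 3: T = 4.302e-19 / 9.253e-22 = 464.9 K

464.9


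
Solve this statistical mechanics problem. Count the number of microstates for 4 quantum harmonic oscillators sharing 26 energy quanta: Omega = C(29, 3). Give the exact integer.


Step 1: Use binomial coefficient C(29, 3)
Step 2: Numerator = 29! / 26!
Step 3: Denominator = 3!
Step 4: Omega = 3654

3654


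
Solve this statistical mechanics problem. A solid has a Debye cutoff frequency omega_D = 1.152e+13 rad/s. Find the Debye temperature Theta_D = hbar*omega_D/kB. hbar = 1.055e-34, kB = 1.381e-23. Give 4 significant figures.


Step 1: hbar*omega_D = 1.055e-34 * 1.152e+13 = 1.215e-21 J
Step 2: Theta_D = 1.215e-21 / 1.381e-23
Step 3: Theta_D = 88.01 K

88.01


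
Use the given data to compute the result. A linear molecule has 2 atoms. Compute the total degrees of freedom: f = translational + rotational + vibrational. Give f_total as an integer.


Step 1: Translational DOF = 3
Step 2: Rotational DOF (linear) = 2
Step 3: Vibrational DOF = 3*2 - 5 = 1
Step 4: Total = 3 + 2 + 1 = 6

6


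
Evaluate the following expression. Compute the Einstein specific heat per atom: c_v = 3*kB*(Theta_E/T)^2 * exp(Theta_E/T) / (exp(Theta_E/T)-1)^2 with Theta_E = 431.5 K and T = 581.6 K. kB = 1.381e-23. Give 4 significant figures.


Step 1: x = Theta_E/T = 431.5/581.6 = 0.7419
Step 2: x^2 = 0.5504
Step 3: exp(x) = 2.1
Step 4: c_v = 3*1.381e-23*0.5504*2.1/(2.1-1)^2 = 3.958e-23

3.958e-23


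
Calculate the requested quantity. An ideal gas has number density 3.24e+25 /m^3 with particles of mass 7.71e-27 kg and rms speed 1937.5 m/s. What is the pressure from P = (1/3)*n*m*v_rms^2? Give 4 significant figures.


Step 1: v_rms^2 = 1937.5^2 = 3.754e+06
Step 2: n*m = 3.24e+25*7.71e-27 = 0.2498
Step 3: P = (1/3)*0.2498*3.754e+06 = 3.126e+05 Pa

3.126e+05


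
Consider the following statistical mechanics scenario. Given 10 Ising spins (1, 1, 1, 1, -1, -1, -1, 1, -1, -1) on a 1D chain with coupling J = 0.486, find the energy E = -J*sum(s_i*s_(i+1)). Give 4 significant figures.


Step 1: Nearest-neighbor products: 1, 1, 1, -1, 1, 1, -1, -1, 1
Step 2: Sum of products = 3
Step 3: E = -0.486 * 3 = -1.458

-1.458


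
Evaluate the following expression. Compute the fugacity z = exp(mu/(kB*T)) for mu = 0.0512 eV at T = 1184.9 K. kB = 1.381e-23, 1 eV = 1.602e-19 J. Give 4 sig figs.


Step 1: Convert mu to Joules: 0.0512*1.602e-19 = 8.202e-21 J
Step 2: kB*T = 1.381e-23*1184.9 = 1.636e-20 J
Step 3: mu/(kB*T) = 0.5013
Step 4: z = exp(0.5013) = 1.651

1.651


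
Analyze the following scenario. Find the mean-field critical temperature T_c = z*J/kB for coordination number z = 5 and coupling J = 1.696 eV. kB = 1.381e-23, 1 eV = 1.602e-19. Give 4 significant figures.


Step 1: z*J = 5*1.696 = 8.48 eV
Step 2: Convert to Joules: 8.48*1.602e-19 = 1.358e-18 J
Step 3: T_c = 1.358e-18 / 1.381e-23 = 9.837e+04 K

9.837e+04


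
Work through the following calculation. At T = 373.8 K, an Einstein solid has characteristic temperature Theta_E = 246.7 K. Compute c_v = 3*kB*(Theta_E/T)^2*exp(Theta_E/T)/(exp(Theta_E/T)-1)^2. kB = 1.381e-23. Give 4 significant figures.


Step 1: x = Theta_E/T = 246.7/373.8 = 0.66
Step 2: x^2 = 0.4356
Step 3: exp(x) = 1.935
Step 4: c_v = 3*1.381e-23*0.4356*1.935/(1.935-1)^2 = 3.996e-23

3.996e-23


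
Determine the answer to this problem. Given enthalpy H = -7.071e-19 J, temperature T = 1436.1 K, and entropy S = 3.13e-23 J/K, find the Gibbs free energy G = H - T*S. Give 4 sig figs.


Step 1: T*S = 1436.1 * 3.13e-23 = 4.495e-20 J
Step 2: G = H - T*S = -7.071e-19 - 4.495e-20
Step 3: G = -7.52e-19 J

-7.52e-19


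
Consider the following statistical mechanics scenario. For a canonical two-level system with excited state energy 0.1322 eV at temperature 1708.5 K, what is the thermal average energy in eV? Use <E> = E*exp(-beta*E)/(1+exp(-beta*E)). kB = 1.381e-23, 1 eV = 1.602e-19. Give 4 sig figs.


Step 1: beta*E = 0.1322*1.602e-19/(1.381e-23*1708.5) = 0.8976
Step 2: exp(-beta*E) = 0.4075
Step 3: <E> = 0.1322*0.4075/(1+0.4075) = 0.03828 eV

0.03828


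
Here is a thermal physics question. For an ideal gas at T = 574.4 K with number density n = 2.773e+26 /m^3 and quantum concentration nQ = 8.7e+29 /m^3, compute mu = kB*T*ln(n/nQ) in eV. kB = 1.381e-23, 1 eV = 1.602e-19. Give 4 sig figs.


Step 1: n/nQ = 2.773e+26/8.7e+29 = 0.0003187
Step 2: ln(n/nQ) = -8.051
Step 3: mu = kB*T*ln(n/nQ) = 7.932e-21*-8.051 = -6.387e-20 J
Step 4: Convert to eV: -6.387e-20/1.602e-19 = -0.3987 eV

-0.3987


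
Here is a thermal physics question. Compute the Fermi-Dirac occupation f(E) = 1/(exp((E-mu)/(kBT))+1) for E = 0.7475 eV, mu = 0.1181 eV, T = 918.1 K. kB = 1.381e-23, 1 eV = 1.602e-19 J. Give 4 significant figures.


Step 1: (E - mu) = 0.7475 - 0.1181 = 0.6294 eV
Step 2: Convert: (E-mu)*eV = 1.008e-19 J
Step 3: x = (E-mu)*eV/(kB*T) = 7.953
Step 4: f = 1/(exp(7.953)+1) = 0.0003516

0.0003516


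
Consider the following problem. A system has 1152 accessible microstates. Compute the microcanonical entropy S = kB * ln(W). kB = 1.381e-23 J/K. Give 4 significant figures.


Step 1: ln(W) = ln(1152) = 7.049
Step 2: S = kB * ln(W) = 1.381e-23 * 7.049
Step 3: S = 9.735e-23 J/K

9.735e-23


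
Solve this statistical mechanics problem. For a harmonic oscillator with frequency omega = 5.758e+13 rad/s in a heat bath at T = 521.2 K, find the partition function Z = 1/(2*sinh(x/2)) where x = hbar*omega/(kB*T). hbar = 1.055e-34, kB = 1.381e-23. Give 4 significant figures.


Step 1: Compute x = hbar*omega/(kB*T) = 1.055e-34*5.758e+13/(1.381e-23*521.2) = 0.844
Step 2: x/2 = 0.422
Step 3: sinh(x/2) = 0.4346
Step 4: Z = 1/(2*0.4346) = 1.15

1.15


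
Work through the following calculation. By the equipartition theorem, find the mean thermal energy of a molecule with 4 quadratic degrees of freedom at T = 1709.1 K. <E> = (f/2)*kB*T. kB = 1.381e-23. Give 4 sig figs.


Step 1: f/2 = 4/2 = 2
Step 2: kB*T = 1.381e-23 * 1709.1 = 2.36e-20
Step 3: <E> = 2 * 2.36e-20 = 4.721e-20 J

4.721e-20


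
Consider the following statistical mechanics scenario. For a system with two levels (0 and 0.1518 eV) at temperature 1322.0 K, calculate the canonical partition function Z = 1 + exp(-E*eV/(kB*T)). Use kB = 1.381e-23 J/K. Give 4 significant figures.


Step 1: Compute beta*E = E*eV/(kB*T) = 0.1518*1.602e-19/(1.381e-23*1322.0) = 1.332
Step 2: exp(-beta*E) = exp(-1.332) = 0.2639
Step 3: Z = 1 + 0.2639 = 1.264

1.264


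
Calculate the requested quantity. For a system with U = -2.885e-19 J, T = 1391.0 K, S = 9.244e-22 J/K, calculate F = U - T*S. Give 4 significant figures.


Step 1: T*S = 1391.0 * 9.244e-22 = 1.286e-18 J
Step 2: F = U - T*S = -2.885e-19 - 1.286e-18
Step 3: F = -1.574e-18 J

-1.574e-18


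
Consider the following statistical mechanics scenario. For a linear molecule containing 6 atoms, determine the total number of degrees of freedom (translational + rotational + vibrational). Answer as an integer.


Step 1: Translational DOF = 3
Step 2: Rotational DOF (linear) = 2
Step 3: Vibrational DOF = 3*6 - 5 = 13
Step 4: Total = 3 + 2 + 13 = 18

18


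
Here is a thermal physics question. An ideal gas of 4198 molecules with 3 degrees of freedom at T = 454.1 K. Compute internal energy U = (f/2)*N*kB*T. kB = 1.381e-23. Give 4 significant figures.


Step 1: f/2 = 3/2 = 1.5
Step 2: N*kB*T = 4198*1.381e-23*454.1 = 2.633e-17
Step 3: U = 1.5 * 2.633e-17 = 3.949e-17 J

3.949e-17


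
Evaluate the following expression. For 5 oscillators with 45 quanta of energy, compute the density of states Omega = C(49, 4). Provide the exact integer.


Step 1: Use binomial coefficient C(49, 4)
Step 2: Numerator = 49! / 45!
Step 3: Denominator = 4!
Step 4: Omega = 211876

211876


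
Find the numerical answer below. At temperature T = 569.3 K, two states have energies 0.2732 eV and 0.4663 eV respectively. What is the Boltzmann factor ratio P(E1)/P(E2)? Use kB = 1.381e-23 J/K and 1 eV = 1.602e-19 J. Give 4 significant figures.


Step 1: Compute energy difference dE = E1 - E2 = 0.2732 - 0.4663 = -0.1931 eV
Step 2: Convert to Joules: dE_J = -0.1931 * 1.602e-19 = -3.093e-20 J
Step 3: Compute exponent = -dE_J / (kB * T) = -(-3.093e-20) / (1.381e-23 * 569.3) = 3.935
Step 4: P(E1)/P(E2) = exp(3.935) = 51.15

51.15


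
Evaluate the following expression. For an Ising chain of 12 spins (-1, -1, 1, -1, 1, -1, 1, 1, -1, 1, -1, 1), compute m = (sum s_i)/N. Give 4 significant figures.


Step 1: Count up spins (+1): 6, down spins (-1): 6
Step 2: Total magnetization M = 6 - 6 = 0
Step 3: m = M/N = 0/12 = 0

0


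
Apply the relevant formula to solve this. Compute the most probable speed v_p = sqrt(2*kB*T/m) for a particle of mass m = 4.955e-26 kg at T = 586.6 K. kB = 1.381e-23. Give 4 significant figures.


Step 1: Numerator = 2*kB*T = 2*1.381e-23*586.6 = 1.62e-20
Step 2: Ratio = 1.62e-20 / 4.955e-26 = 3.27e+05
Step 3: v_p = sqrt(3.27e+05) = 571.8 m/s

571.8


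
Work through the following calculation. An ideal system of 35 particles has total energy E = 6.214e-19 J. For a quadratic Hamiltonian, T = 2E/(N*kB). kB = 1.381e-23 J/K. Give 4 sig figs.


Step 1: Numerator = 2*E = 2*6.214e-19 = 1.243e-18 J
Step 2: Denominator = N*kB = 35*1.381e-23 = 4.833e-22
Step 3: T = 1.243e-18 / 4.833e-22 = 2571 K

2571


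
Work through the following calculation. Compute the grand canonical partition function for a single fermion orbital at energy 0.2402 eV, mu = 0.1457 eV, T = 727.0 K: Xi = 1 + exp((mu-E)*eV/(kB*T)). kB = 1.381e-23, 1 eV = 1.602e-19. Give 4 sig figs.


Step 1: (mu - E) = 0.1457 - 0.2402 = -0.0945 eV
Step 2: x = (mu-E)*eV/(kB*T) = -0.0945*1.602e-19/(1.381e-23*727.0) = -1.508
Step 3: exp(x) = 0.2214
Step 4: Xi = 1 + 0.2214 = 1.221

1.221


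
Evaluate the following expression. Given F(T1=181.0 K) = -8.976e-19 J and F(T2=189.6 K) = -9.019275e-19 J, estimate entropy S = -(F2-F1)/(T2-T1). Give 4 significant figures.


Step 1: dF = F2 - F1 = -9.019275e-19 - (-8.976e-19) = -4.3275e-21 J
Step 2: dT = T2 - T1 = 189.6 - 181.0 = 8.6 K
Step 3: S = -dF/dT = -(-4.3275e-21)/8.6 = 5.032e-22 J/K

5.032e-22


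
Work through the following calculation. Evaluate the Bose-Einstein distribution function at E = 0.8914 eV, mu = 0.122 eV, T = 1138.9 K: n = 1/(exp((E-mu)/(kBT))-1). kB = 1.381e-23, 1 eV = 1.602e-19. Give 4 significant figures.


Step 1: (E - mu) = 0.7694 eV
Step 2: x = (E-mu)*eV/(kB*T) = 0.7694*1.602e-19/(1.381e-23*1138.9) = 7.837
Step 3: exp(x) = 2532
Step 4: n = 1/(exp(x)-1) = 0.0003951

0.0003951


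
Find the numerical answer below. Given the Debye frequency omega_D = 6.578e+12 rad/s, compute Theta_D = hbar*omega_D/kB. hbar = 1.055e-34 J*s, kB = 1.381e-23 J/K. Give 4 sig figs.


Step 1: hbar*omega_D = 1.055e-34 * 6.578e+12 = 6.94e-22 J
Step 2: Theta_D = 6.94e-22 / 1.381e-23
Step 3: Theta_D = 50.25 K

50.25


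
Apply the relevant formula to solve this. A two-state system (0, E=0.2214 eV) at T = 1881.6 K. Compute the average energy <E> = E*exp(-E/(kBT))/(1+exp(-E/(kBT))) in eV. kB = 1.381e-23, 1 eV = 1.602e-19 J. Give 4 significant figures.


Step 1: beta*E = 0.2214*1.602e-19/(1.381e-23*1881.6) = 1.365
Step 2: exp(-beta*E) = 0.2554
Step 3: <E> = 0.2214*0.2554/(1+0.2554) = 0.04504 eV

0.04504


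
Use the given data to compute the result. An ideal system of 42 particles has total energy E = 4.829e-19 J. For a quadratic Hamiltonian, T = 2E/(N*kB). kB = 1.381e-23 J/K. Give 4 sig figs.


Step 1: Numerator = 2*E = 2*4.829e-19 = 9.658e-19 J
Step 2: Denominator = N*kB = 42*1.381e-23 = 5.8e-22
Step 3: T = 9.658e-19 / 5.8e-22 = 1665 K

1665


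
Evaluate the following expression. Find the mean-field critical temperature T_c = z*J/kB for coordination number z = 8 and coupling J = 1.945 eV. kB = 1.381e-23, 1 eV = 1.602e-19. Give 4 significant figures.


Step 1: z*J = 8*1.945 = 15.56 eV
Step 2: Convert to Joules: 15.56*1.602e-19 = 2.493e-18 J
Step 3: T_c = 2.493e-18 / 1.381e-23 = 1.805e+05 K

1.805e+05


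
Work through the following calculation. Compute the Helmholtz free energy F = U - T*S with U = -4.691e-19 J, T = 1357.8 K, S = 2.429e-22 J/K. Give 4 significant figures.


Step 1: T*S = 1357.8 * 2.429e-22 = 3.298e-19 J
Step 2: F = U - T*S = -4.691e-19 - 3.298e-19
Step 3: F = -7.989e-19 J

-7.989e-19


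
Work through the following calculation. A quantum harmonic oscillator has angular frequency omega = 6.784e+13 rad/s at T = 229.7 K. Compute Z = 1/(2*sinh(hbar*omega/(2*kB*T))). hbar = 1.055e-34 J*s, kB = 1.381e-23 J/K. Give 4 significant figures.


Step 1: Compute x = hbar*omega/(kB*T) = 1.055e-34*6.784e+13/(1.381e-23*229.7) = 2.256
Step 2: x/2 = 1.128
Step 3: sinh(x/2) = 1.383
Step 4: Z = 1/(2*1.383) = 0.3615

0.3615
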